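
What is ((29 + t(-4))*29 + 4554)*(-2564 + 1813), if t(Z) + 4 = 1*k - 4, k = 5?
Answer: -3986308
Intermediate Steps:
t(Z) = -3 (t(Z) = -4 + (1*5 - 4) = -4 + (5 - 4) = -4 + 1 = -3)
((29 + t(-4))*29 + 4554)*(-2564 + 1813) = ((29 - 3)*29 + 4554)*(-2564 + 1813) = (26*29 + 4554)*(-751) = (754 + 4554)*(-751) = 5308*(-751) = -3986308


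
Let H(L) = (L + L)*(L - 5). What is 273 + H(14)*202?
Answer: 51177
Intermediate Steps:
H(L) = 2*L*(-5 + L) (H(L) = (2*L)*(-5 + L) = 2*L*(-5 + L))
273 + H(14)*202 = 273 + (2*14*(-5 + 14))*202 = 273 + (2*14*9)*202 = 273 + 252*202 = 273 + 50904 = 51177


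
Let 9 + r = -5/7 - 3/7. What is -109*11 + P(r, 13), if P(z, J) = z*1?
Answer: -8464/7 ≈ -1209.1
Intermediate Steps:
r = -71/7 (r = -9 + (-5/7 - 3/7) = -9 - 8/7 = -71/7 ≈ -10.143)
P(z, J) = z
-109*11 + P(r, 13) = -109*11 - 71/7 = -1199 - 71/7 = -8464/7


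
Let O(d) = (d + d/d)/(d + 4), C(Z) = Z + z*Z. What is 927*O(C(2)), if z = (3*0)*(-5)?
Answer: 927/2 ≈ 463.50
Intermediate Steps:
z = 0 (z = 0*(-5) = 0)
C(Z) = Z (C(Z) = Z + 0*Z = Z + 0 = Z)
O(d) = (1 + d)/(4 + d) (O(d) = (d + 1)/(4 + d) = (1 + d)/(4 + d))
927*O(C(2)) = 927*((1 + 2)/(4 + 2)) = 927*(3/6) = 927*((⅙)*3) = 927*(½) = 927/2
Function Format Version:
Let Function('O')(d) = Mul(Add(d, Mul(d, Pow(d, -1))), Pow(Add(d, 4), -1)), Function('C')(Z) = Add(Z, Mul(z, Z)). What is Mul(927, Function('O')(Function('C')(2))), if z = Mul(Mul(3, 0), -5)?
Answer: Rational(927, 2) ≈ 463.50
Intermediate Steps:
z = 0 (z = Mul(0, -5) = 0)
Function('C')(Z) = Z (Function('C')(Z) = Add(Z, Mul(0, Z)) = Add(Z, 0) = Z)
Function('O')(d) = Mul(Pow(Add(4, d), -1), Add(1, d)) (Function('O')(d) = Mul(Add(d, 1), Pow(Add(4, d), -1)) = Mul(Add(1, d), Pow(Add(4, d), -1)) = Mul(Pow(Add(4, d), -1), Add(1, d)))
Mul(927, Function('O')(Function('C')(2))) = Mul(927, Mul(Pow(Add(4, 2), -1), Add(1, 2))) = Mul(927, Mul(Pow(6, -1), 3)) = Mul(927, Mul(Rational(1, 6), 3)) = Mul(927, Rational(1, 2)) = Rational(927, 2)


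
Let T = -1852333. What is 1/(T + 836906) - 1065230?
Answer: -1081663303211/1015427 ≈ -1.0652e+6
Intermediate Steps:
1/(T + 836906) - 1065230 = 1/(-1852333 + 836906) - 1065230 = 1/(-1015427) - 1065230 = -1/1015427 - 1065230 = -1081663303211/1015427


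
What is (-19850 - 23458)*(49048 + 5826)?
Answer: -2376483192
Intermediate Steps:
(-19850 - 23458)*(49048 + 5826) = -43308*54874 = -2376483192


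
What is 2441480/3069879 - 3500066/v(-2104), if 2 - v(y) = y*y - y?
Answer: 3592982305109/2266040393487 ≈ 1.5856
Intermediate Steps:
v(y) = 2 + y - y**2 (v(y) = 2 - (y*y - y) = 2 - (y**2 - y) = 2 + (y - y**2) = 2 + y - y**2)
2441480/3069879 - 3500066/v(-2104) = 2441480/3069879 - 3500066/(2 - 2104 - 1*(-2104)**2) = 2441480*(1/3069879) - 3500066/(2 - 2104 - 1*4426816) = 2441480/3069879 - 3500066/(2 - 2104 - 4426816) = 2441480/3069879 - 3500066/(-4428918) = 2441480/3069879 - 3500066*(-1/4428918) = 2441480/3069879 + 1750033/2214459 = 3592982305109/2266040393487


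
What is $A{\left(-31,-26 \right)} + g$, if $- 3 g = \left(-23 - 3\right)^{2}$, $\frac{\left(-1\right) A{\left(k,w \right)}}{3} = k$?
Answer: $- \frac{397}{3} \approx -132.33$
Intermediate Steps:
$A{\left(k,w \right)} = - 3 k$
$g = - \frac{676}{3}$ ($g = - \frac{\left(-23 - 3\right)^{2}}{3} = - \frac{\left(-26\right)^{2}}{3} = \left(- \frac{1}{3}\right) 676 = - \frac{676}{3} \approx -225.33$)
$A{\left(-31,-26 \right)} + g = \left(-3\right) \left(-31\right) - \frac{676}{3} = 93 - \frac{676}{3} = - \frac{397}{3}$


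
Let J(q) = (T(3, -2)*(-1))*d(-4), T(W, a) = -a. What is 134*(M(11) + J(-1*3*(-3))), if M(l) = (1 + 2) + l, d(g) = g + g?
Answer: 4020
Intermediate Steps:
d(g) = 2*g
M(l) = 3 + l
J(q) = 16 (J(q) = (-1*(-2)*(-1))*(2*(-4)) = (2*(-1))*(-8) = -2*(-8) = 16)
134*(M(11) + J(-1*3*(-3))) = 134*((3 + 11) + 16) = 134*(14 + 16) = 134*30 = 4020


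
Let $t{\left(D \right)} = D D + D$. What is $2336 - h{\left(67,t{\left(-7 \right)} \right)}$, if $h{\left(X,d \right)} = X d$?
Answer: $-478$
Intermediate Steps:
$t{\left(D \right)} = D + D^{2}$ ($t{\left(D \right)} = D^{2} + D = D + D^{2}$)
$2336 - h{\left(67,t{\left(-7 \right)} \right)} = 2336 - 67 \left(- 7 \left(1 - 7\right)\right) = 2336 - 67 \left(\left(-7\right) \left(-6\right)\right) = 2336 - 67 \cdot 42 = 2336 - 2814 = -478$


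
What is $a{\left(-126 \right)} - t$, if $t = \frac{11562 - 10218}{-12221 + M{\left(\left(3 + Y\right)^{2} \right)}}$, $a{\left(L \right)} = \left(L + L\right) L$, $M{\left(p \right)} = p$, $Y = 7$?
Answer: $\frac{384867336}{12121} \approx 31752.0$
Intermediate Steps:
$a{\left(L \right)} = 2 L^{2}$ ($a{\left(L \right)} = 2 L L = 2 L^{2}$)
$t = - \frac{1344}{12121}$ ($t = \frac{11562 - 10218}{-12221 + \left(3 + 7\right)^{2}} = \frac{1344}{-12221 + 10^{2}} = \frac{1344}{-12221 + 100} = \frac{1344}{-12121} = 1344 \left(- \frac{1}{12121}\right) = - \frac{1344}{12121} \approx -0.11088$)
$a{\left(-126 \right)} - t = 2 \left(-126\right)^{2} - - \frac{1344}{12121} = 2 \cdot 15876 + \frac{1344}{12121} = 31752 + \frac{1344}{12121} = \frac{384867336}{12121}$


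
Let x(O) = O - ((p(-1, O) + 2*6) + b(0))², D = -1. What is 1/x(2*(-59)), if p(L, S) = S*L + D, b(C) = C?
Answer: -1/16759 ≈ -5.9669e-5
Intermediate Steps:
p(L, S) = -1 + L*S (p(L, S) = S*L - 1 = L*S - 1 = -1 + L*S)
x(O) = O - (11 - O)² (x(O) = O - (((-1 - O) + 2*6) + 0)² = O - (((-1 - O) + 12) + 0)² = O - ((11 - O) + 0)² = O - (11 - O)²)
1/x(2*(-59)) = 1/(2*(-59) - (-11 + 2*(-59))²) = 1/(-118 - (-11 - 118)²) = 1/(-118 - 1*(-129)²) = 1/(-118 - 1*16641) = 1/(-118 - 16641) = 1/(-16759) = -1/16759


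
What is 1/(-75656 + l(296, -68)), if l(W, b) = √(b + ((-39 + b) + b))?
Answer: -75656/5723830579 - 9*I*√3/5723830579 ≈ -1.3218e-5 - 2.7234e-9*I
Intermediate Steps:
l(W, b) = √(-39 + 3*b) (l(W, b) = √(b + (-39 + 2*b)) = √(-39 + 3*b))
1/(-75656 + l(296, -68)) = 1/(-75656 + √(-39 + 3*(-68))) = 1/(-75656 + √(-39 - 204)) = 1/(-75656 + √(-243)) = 1/(-75656 + 9*I*√3)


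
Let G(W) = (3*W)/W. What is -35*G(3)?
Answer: -105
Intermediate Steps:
G(W) = 3
-35*G(3) = -35*3 = -105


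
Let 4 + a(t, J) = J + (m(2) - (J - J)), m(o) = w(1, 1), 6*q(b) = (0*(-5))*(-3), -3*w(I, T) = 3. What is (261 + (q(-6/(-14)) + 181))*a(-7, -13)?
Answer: -7956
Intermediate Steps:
w(I, T) = -1 (w(I, T) = -⅓*3 = -1)
q(b) = 0 (q(b) = ((0*(-5))*(-3))/6 = (0*(-3))/6 = (⅙)*0 = 0)
m(o) = -1
a(t, J) = -5 + J (a(t, J) = -4 + (J + (-1 - (J - J))) = -4 + (J + (-1 - 1*0)) = -4 + (J + (-1 + 0)) = -4 + (J - 1) = -4 + (-1 + J) = -5 + J)
(261 + (q(-6/(-14)) + 181))*a(-7, -13) = (261 + (0 + 181))*(-5 - 13) = (261 + 181)*(-18) = 442*(-18) = -7956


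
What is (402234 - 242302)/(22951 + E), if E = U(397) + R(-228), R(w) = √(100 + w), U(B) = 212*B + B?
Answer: 537331537/361213446 - 39983*I*√2/361213446 ≈ 1.4876 - 0.00015654*I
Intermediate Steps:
U(B) = 213*B
E = 84561 + 8*I*√2 (E = 213*397 + √(100 - 228) = 84561 + √(-128) = 84561 + 8*I*√2 ≈ 84561.0 + 11.314*I)
(402234 - 242302)/(22951 + E) = (402234 - 242302)/(22951 + (84561 + 8*I*√2)) = 159932/(107512 + 8*I*√2)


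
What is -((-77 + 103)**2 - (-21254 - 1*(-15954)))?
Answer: -5976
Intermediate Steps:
-((-77 + 103)**2 - (-21254 - 1*(-15954))) = -(26**2 - (-21254 + 15954)) = -(676 - 1*(-5300)) = -(676 + 5300) = -1*5976 = -5976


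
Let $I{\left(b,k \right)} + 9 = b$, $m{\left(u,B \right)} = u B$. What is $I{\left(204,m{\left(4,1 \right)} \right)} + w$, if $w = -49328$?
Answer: $-49133$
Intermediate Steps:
$m{\left(u,B \right)} = B u$
$I{\left(b,k \right)} = -9 + b$
$I{\left(204,m{\left(4,1 \right)} \right)} + w = \left(-9 + 204\right) - 49328 = 195 - 49328 = -49133$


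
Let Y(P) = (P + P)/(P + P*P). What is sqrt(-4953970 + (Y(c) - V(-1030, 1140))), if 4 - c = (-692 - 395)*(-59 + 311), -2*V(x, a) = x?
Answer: I*sqrt(371770171732631027)/273929 ≈ 2225.9*I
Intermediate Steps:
V(x, a) = -x/2
c = 273928 (c = 4 - (-692 - 395)*(-59 + 311) = 4 - (-1087)*252 = 4 - 1*(-273924) = 4 + 273924 = 273928)
Y(P) = 2*P/(P + P**2) (Y(P) = (2*P)/(P + P**2) = 2*P/(P + P**2))
sqrt(-4953970 + (Y(c) - V(-1030, 1140))) = sqrt(-4953970 + (2/(1 + 273928) - (-1)*(-1030)/2)) = sqrt(-4953970 + (2/273929 - 1*515)) = sqrt(-4953970 + (2*(1/273929) - 515)) = sqrt(-4953970 + (2/273929 - 515)) = sqrt(-4953970 - 141073433/273929) = sqrt(-1357177121563/273929) = I*sqrt(371770171732631027)/273929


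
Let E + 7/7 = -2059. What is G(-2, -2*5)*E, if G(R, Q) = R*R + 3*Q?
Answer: 53560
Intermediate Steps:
E = -2060 (E = -1 - 2059 = -2060)
G(R, Q) = R² + 3*Q
G(-2, -2*5)*E = ((-2)² + 3*(-2*5))*(-2060) = (4 + 3*(-10))*(-2060) = (4 - 30)*(-2060) = -26*(-2060) = 53560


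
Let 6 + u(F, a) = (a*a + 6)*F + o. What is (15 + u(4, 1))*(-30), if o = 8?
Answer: -1350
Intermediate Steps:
u(F, a) = 2 + F*(6 + a²) (u(F, a) = -6 + ((a*a + 6)*F + 8) = -6 + ((a² + 6)*F + 8) = -6 + ((6 + a²)*F + 8) = -6 + (F*(6 + a²) + 8) = -6 + (8 + F*(6 + a²)) = 2 + F*(6 + a²))
(15 + u(4, 1))*(-30) = (15 + (2 + 6*4 + 4*1²))*(-30) = (15 + (2 + 24 + 4*1))*(-30) = (15 + (2 + 24 + 4))*(-30) = (15 + 30)*(-30) = 45*(-30) = -1350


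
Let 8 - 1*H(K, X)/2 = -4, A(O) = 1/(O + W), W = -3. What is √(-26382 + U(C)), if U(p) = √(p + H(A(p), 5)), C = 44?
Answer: √(-26382 + 2*√17) ≈ 162.4*I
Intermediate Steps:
A(O) = 1/(-3 + O) (A(O) = 1/(O - 3) = 1/(-3 + O))
H(K, X) = 24 (H(K, X) = 16 - 2*(-4) = 16 + 8 = 24)
U(p) = √(24 + p) (U(p) = √(p + 24) = √(24 + p))
√(-26382 + U(C)) = √(-26382 + √(24 + 44)) = √(-26382 + √68) = √(-26382 + 2*√17)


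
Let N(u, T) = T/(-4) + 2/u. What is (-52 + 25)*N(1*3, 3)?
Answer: 9/4 ≈ 2.2500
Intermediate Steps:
N(u, T) = 2/u - T/4 (N(u, T) = T*(-¼) + 2/u = -T/4 + 2/u = 2/u - T/4)
(-52 + 25)*N(1*3, 3) = (-52 + 25)*(2/((1*3)) - ¼*3) = -27*(2/3 - ¾) = -27*(2*(⅓) - ¾) = -27*(⅔ - ¾) = -27*(-1/12) = 9/4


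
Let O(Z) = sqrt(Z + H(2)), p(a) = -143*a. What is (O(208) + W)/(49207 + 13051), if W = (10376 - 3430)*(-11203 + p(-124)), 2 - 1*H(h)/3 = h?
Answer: 22675217/31129 + 2*sqrt(13)/31129 ≈ 728.43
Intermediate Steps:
H(h) = 6 - 3*h
O(Z) = sqrt(Z) (O(Z) = sqrt(Z + (6 - 3*2)) = sqrt(Z + (6 - 6)) = sqrt(Z + 0) = sqrt(Z))
W = 45350434 (W = (10376 - 3430)*(-11203 - 143*(-124)) = 6946*(-11203 + 17732) = 6946*6529 = 45350434)
(O(208) + W)/(49207 + 13051) = (sqrt(208) + 45350434)/(49207 + 13051) = (4*sqrt(13) + 45350434)/62258 = (45350434 + 4*sqrt(13))*(1/62258) = 22675217/31129 + 2*sqrt(13)/31129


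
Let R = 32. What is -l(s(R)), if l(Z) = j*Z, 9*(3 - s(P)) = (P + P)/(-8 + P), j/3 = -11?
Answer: 803/9 ≈ 89.222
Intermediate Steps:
j = -33 (j = 3*(-11) = -33)
s(P) = 3 - 2*P/(9*(-8 + P)) (s(P) = 3 - (P + P)/(9*(-8 + P)) = 3 - 2*P/(9*(-8 + P)))
l(Z) = -33*Z
-l(s(R)) = -(-33)*(-216 + 25*32)/(9*(-8 + 32)) = -(-33)*(1/9)*(-216 + 800)/24 = -(-33)*(1/9)*(1/24)*584 = -(-33)*73/27 = -1*(-803/9) = 803/9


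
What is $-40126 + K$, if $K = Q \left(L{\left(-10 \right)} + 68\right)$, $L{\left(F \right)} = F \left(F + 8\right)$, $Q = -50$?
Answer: $-44526$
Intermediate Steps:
$L{\left(F \right)} = F \left(8 + F\right)$
$K = -4400$ ($K = - 50 \left(- 10 \left(8 - 10\right) + 68\right) = - 50 \left(\left(-10\right) \left(-2\right) + 68\right) = - 50 \left(20 + 68\right) = \left(-50\right) 88 = -4400$)
$-40126 + K = -40126 - 4400 = -44526$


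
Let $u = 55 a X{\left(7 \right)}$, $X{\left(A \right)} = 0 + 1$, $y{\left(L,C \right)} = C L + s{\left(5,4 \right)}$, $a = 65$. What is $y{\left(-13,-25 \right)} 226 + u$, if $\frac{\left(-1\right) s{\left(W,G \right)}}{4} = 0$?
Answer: $77025$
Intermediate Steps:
$s{\left(W,G \right)} = 0$ ($s{\left(W,G \right)} = \left(-4\right) 0 = 0$)
$y{\left(L,C \right)} = C L$ ($y{\left(L,C \right)} = C L + 0 = C L$)
$X{\left(A \right)} = 1$
$u = 3575$ ($u = 55 \cdot 65 \cdot 1 = 3575 \cdot 1 = 3575$)
$y{\left(-13,-25 \right)} 226 + u = \left(-25\right) \left(-13\right) 226 + 3575 = 325 \cdot 226 + 3575 = 73450 + 3575 = 77025$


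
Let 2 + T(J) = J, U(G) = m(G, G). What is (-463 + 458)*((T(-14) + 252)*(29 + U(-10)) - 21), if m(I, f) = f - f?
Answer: -34115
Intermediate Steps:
m(I, f) = 0
U(G) = 0
T(J) = -2 + J
(-463 + 458)*((T(-14) + 252)*(29 + U(-10)) - 21) = (-463 + 458)*(((-2 - 14) + 252)*(29 + 0) - 21) = -5*((-16 + 252)*29 - 21) = -5*(236*29 - 21) = -5*(6844 - 21) = -5*6823 = -34115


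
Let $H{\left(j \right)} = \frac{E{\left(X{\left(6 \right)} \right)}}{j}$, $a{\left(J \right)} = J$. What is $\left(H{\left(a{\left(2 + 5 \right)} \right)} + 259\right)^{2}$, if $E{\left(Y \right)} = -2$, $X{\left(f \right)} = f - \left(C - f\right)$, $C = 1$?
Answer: $\frac{3279721}{49} \approx 66933.0$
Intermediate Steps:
$X{\left(f \right)} = -1 + 2 f$ ($X{\left(f \right)} = f - \left(1 - f\right) = f + \left(-1 + f\right) = -1 + 2 f$)
$H{\left(j \right)} = - \frac{2}{j}$
$\left(H{\left(a{\left(2 + 5 \right)} \right)} + 259\right)^{2} = \left(- \frac{2}{2 + 5} + 259\right)^{2} = \left(- \frac{2}{7} + 259\right)^{2} = \left(\frac{1811}{7}\right)^{2} = \frac{3279721}{49}$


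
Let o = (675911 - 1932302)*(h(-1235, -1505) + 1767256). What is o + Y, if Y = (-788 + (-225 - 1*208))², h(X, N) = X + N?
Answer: -2216920530915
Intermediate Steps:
h(X, N) = N + X
Y = 1490841 (Y = (-788 + (-225 - 208))² = (-788 - 433)² = (-1221)² = 1490841)
o = -2216922021756 (o = (675911 - 1932302)*((-1505 - 1235) + 1767256) = -1256391*(-2740 + 1767256) = -1256391*1764516 = -2216922021756)
o + Y = -2216922021756 + 1490841 = -2216920530915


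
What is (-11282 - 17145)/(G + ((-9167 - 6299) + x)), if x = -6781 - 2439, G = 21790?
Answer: 28427/2896 ≈ 9.8159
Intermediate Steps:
x = -9220
(-11282 - 17145)/(G + ((-9167 - 6299) + x)) = (-11282 - 17145)/(21790 + ((-9167 - 6299) - 9220)) = -28427/(21790 + (-15466 - 9220)) = -28427/(21790 - 24686) = -28427/(-2896) = -28427*(-1/2896) = 28427/2896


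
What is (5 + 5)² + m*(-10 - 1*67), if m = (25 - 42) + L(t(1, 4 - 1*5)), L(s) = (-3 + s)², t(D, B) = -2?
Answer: -516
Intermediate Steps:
m = 8 (m = (25 - 42) + (-3 - 2)² = -17 + (-5)² = -17 + 25 = 8)
(5 + 5)² + m*(-10 - 1*67) = (5 + 5)² + 8*(-10 - 1*67) = 10² + 8*(-10 - 67) = 100 + 8*(-77) = 100 - 616 = -516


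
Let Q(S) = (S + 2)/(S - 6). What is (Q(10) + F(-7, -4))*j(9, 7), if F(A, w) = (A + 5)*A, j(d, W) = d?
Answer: 153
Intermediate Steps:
Q(S) = (2 + S)/(-6 + S)
F(A, w) = A*(5 + A) (F(A, w) = (5 + A)*A = A*(5 + A))
(Q(10) + F(-7, -4))*j(9, 7) = ((2 + 10)/(-6 + 10) - 7*(5 - 7))*9 = (12/4 - 7*(-2))*9 = ((1/4)*12 + 14)*9 = (3 + 14)*9 = 17*9 = 153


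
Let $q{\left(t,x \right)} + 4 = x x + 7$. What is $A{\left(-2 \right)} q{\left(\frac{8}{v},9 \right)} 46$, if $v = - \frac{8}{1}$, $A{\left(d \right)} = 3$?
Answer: $11592$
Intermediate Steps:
$v = -8$ ($v = \left(-8\right) 1 = -8$)
$q{\left(t,x \right)} = 3 + x^{2}$ ($q{\left(t,x \right)} = -4 + \left(x x + 7\right) = -4 + \left(x^{2} + 7\right) = -4 + \left(7 + x^{2}\right) = 3 + x^{2}$)
$A{\left(-2 \right)} q{\left(\frac{8}{v},9 \right)} 46 = 3 \left(3 + 9^{2}\right) 46 = 3 \left(3 + 81\right) 46 = 3 \cdot 84 \cdot 46 = 252 \cdot 46 = 11592$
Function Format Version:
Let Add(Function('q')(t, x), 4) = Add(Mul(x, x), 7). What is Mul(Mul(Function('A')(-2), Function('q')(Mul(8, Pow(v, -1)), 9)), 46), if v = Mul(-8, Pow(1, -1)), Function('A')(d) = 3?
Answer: 11592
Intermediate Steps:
v = -8 (v = Mul(-8, 1) = -8)
Function('q')(t, x) = Add(3, Pow(x, 2)) (Function('q')(t, x) = Add(-4, Add(Mul(x, x), 7)) = Add(-4, Add(Pow(x, 2), 7)) = Add(-4, Add(7, Pow(x, 2))) = Add(3, Pow(x, 2)))
Mul(Mul(Function('A')(-2), Function('q')(Mul(8, Pow(v, -1)), 9)), 46) = Mul(Mul(3, Add(3, Pow(9, 2))), 46) = Mul(Mul(3, Add(3, 81)), 46) = Mul(Mul(3, 84), 46) = Mul(252, 46) = 11592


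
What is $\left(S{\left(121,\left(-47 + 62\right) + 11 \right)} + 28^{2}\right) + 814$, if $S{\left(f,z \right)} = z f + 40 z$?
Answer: $5784$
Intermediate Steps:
$S{\left(f,z \right)} = 40 z + f z$ ($S{\left(f,z \right)} = f z + 40 z = 40 z + f z$)
$\left(S{\left(121,\left(-47 + 62\right) + 11 \right)} + 28^{2}\right) + 814 = \left(\left(\left(-47 + 62\right) + 11\right) \left(40 + 121\right) + 28^{2}\right) + 814 = \left(\left(15 + 11\right) 161 + 784\right) + 814 = \left(26 \cdot 161 + 784\right) + 814 = \left(4186 + 784\right) + 814 = 4970 + 814 = 5784$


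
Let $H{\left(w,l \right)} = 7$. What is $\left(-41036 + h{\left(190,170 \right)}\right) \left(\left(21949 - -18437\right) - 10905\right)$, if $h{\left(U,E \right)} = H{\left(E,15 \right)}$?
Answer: $-1209575949$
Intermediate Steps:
$h{\left(U,E \right)} = 7$
$\left(-41036 + h{\left(190,170 \right)}\right) \left(\left(21949 - -18437\right) - 10905\right) = \left(-41036 + 7\right) \left(\left(21949 - -18437\right) - 10905\right) = - 41029 \left(\left(21949 + 18437\right) - 10905\right) = - 41029 \left(40386 - 10905\right) = \left(-41029\right) 29481 = -1209575949$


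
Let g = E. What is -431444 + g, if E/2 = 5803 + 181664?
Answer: -56510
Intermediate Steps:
E = 374934 (E = 2*(5803 + 181664) = 2*187467 = 374934)
g = 374934
-431444 + g = -431444 + 374934 = -56510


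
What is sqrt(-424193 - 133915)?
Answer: 6*I*sqrt(15503) ≈ 747.07*I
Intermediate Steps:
sqrt(-424193 - 133915) = sqrt(-558108) = 6*I*sqrt(15503)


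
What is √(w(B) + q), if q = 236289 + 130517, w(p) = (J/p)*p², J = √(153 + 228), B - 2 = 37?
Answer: √(366806 + 39*√381) ≈ 606.27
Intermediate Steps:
B = 39 (B = 2 + 37 = 39)
J = √381 ≈ 19.519
w(p) = p*√381 (w(p) = (√381/p)*p² = p*√381)
q = 366806
√(w(B) + q) = √(39*√381 + 366806) = √(366806 + 39*√381)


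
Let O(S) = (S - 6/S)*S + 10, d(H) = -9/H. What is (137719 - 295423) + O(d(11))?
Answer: -19081619/121 ≈ -1.5770e+5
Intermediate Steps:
O(S) = 10 + S*(S - 6/S) (O(S) = (S - 6/S)*S + 10 = S*(S - 6/S) + 10 = 10 + S*(S - 6/S))
(137719 - 295423) + O(d(11)) = (137719 - 295423) + (4 + (-9/11)²) = -157704 + (4 + (-9*1/11)²) = -157704 + (4 + (-9/11)²) = -157704 + (4 + 81/121) = -157704 + 565/121 = -19081619/121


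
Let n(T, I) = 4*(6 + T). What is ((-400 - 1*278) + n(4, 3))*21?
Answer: -13398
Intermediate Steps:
n(T, I) = 24 + 4*T
((-400 - 1*278) + n(4, 3))*21 = ((-400 - 1*278) + (24 + 4*4))*21 = ((-400 - 278) + (24 + 16))*21 = (-678 + 40)*21 = -638*21 = -13398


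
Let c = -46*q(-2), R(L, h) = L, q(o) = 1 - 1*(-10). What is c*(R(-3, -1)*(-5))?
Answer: -7590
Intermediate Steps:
q(o) = 11 (q(o) = 1 + 10 = 11)
c = -506 (c = -46*11 = -506)
c*(R(-3, -1)*(-5)) = -(-1518)*(-5) = -506*15 = -7590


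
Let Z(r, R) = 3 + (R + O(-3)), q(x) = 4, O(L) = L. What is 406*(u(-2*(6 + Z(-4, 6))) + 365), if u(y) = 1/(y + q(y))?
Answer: 1481697/10 ≈ 1.4817e+5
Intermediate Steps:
Z(r, R) = R (Z(r, R) = 3 + (R - 3) = 3 + (-3 + R) = R)
u(y) = 1/(4 + y) (u(y) = 1/(y + 4) = 1/(4 + y))
406*(u(-2*(6 + Z(-4, 6))) + 365) = 406*(1/(4 - 2*(6 + 6)) + 365) = 406*(1/(4 - 2*12) + 365) = 406*(1/(4 - 24) + 365) = 406*(1/(-20) + 365) = 406*(-1/20 + 365) = 406*(7299/20) = 1481697/10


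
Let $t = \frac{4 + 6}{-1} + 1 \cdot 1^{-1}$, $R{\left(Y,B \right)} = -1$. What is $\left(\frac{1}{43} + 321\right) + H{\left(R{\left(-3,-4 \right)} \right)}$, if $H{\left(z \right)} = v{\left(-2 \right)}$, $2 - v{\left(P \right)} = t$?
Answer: $\frac{14277}{43} \approx 332.02$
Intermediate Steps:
$t = -9$ ($t = 10 \left(-1\right) + 1 \cdot 1 = -10 + 1 = -9$)
$v{\left(P \right)} = 11$ ($v{\left(P \right)} = 2 - -9 = 2 + 9 = 11$)
$H{\left(z \right)} = 11$
$\left(\frac{1}{43} + 321\right) + H{\left(R{\left(-3,-4 \right)} \right)} = \left(\frac{1}{43} + 321\right) + 11 = \frac{13804}{43} + 11 = \frac{14277}{43}$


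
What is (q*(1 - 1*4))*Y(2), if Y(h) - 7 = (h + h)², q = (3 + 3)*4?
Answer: -1656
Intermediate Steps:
q = 24 (q = 6*4 = 24)
Y(h) = 7 + 4*h² (Y(h) = 7 + (h + h)² = 7 + (2*h)² = 7 + 4*h²)
(q*(1 - 1*4))*Y(2) = (24*(1 - 1*4))*(7 + 4*2²) = (24*(1 - 4))*(7 + 4*4) = (24*(-3))*(7 + 16) = -72*23 = -1656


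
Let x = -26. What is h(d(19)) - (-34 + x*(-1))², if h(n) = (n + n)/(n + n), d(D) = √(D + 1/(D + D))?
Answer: -63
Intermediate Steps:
d(D) = √(D + 1/(2*D))
h(n) = 1 (h(n) = (2*n)/((2*n)) = (2*n)*(1/(2*n)) = 1)
h(d(19)) - (-34 + x*(-1))² = 1 - (-34 - 26*(-1))² = 1 - (-34 + 26)² = 1 - 1*(-8)² = 1 - 1*64 = 1 - 64 = -63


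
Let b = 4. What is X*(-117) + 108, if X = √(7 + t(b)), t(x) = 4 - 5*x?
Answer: 108 - 351*I ≈ 108.0 - 351.0*I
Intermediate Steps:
X = 3*I (X = √(7 + (4 - 5*4)) = √(7 + (4 - 20)) = √(7 - 16) = √(-9) = 3*I ≈ 3.0*I)
X*(-117) + 108 = (3*I)*(-117) + 108 = -351*I + 108 = 108 - 351*I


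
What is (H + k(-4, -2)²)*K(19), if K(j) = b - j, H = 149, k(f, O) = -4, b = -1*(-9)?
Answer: -1650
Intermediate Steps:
b = 9
K(j) = 9 - j
(H + k(-4, -2)²)*K(19) = (149 + (-4)²)*(9 - 1*19) = (149 + 16)*(9 - 19) = 165*(-10) = -1650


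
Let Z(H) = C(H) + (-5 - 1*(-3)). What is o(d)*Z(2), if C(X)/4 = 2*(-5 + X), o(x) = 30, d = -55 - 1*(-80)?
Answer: -780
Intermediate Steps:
d = 25 (d = -55 + 80 = 25)
C(X) = -40 + 8*X (C(X) = 4*(2*(-5 + X)) = 4*(-10 + 2*X) = -40 + 8*X)
Z(H) = -42 + 8*H (Z(H) = (-40 + 8*H) + (-5 - 1*(-3)) = (-40 + 8*H) + (-5 + 3) = (-40 + 8*H) - 2 = -42 + 8*H)
o(d)*Z(2) = 30*(-42 + 8*2) = 30*(-42 + 16) = 30*(-26) = -780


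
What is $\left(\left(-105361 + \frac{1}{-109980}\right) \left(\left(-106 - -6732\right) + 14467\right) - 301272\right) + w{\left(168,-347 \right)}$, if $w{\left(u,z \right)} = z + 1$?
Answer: $- \frac{81483492469091}{36660} \approx -2.2227 \cdot 10^{9}$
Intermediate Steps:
$w{\left(u,z \right)} = 1 + z$
$\left(\left(-105361 + \frac{1}{-109980}\right) \left(\left(-106 - -6732\right) + 14467\right) - 301272\right) + w{\left(168,-347 \right)} = \left(\left(-105361 + \frac{1}{-109980}\right) \left(\left(-106 - -6732\right) + 14467\right) - 301272\right) + \left(1 - 347\right) = \left(\left(-105361 - \frac{1}{109980}\right) \left(\left(-106 + 6732\right) + 14467\right) - 301272\right) - 346 = \left(- \frac{11587602781 \left(6626 + 14467\right)}{109980} - 301272\right) - 346 = \left(\left(- \frac{11587602781}{109980}\right) 21093 - 301272\right) - 346 = \left(- \frac{81472435153211}{36660} - 301272\right) - 346 = - \frac{81483479784731}{36660} - 346 = - \frac{81483492469091}{36660}$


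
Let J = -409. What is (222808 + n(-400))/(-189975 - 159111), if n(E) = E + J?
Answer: -221999/349086 ≈ -0.63594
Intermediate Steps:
n(E) = -409 + E (n(E) = E - 409 = -409 + E)
(222808 + n(-400))/(-189975 - 159111) = (222808 + (-409 - 400))/(-189975 - 159111) = (222808 - 809)/(-349086) = 221999*(-1/349086) = -221999/349086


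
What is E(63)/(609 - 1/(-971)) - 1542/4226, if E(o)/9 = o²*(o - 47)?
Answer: 293044408347/312375355 ≈ 938.12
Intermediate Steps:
E(o) = 9*o²*(-47 + o) (E(o) = 9*(o²*(o - 47)) = 9*(o²*(-47 + o)) = 9*o²*(-47 + o))
E(63)/(609 - 1/(-971)) - 1542/4226 = (9*63²*(-47 + 63))/(609 - 1/(-971)) - 1542/4226 = (9*3969*16)/(609 - 1*(-1/971)) - 1542*1/4226 = 571536/(609 + 1/971) - 771/2113 = 571536/(591340/971) - 771/2113 = 571536*(971/591340) - 771/2113 = 138740364/147835 - 771/2113 = 293044408347/312375355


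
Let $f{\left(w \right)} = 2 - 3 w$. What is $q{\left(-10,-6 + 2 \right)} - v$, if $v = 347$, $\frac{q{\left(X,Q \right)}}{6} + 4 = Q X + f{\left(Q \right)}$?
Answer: $-47$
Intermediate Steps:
$q{\left(X,Q \right)} = -12 - 18 Q + 6 Q X$ ($q{\left(X,Q \right)} = -24 + 6 \left(Q X - \left(-2 + 3 Q\right)\right) = -24 + 6 \left(2 - 3 Q + Q X\right) = -24 + \left(12 - 18 Q + 6 Q X\right) = -12 - 18 Q + 6 Q X$)
$q{\left(-10,-6 + 2 \right)} - v = \left(-12 - 18 \left(-6 + 2\right) + 6 \left(-6 + 2\right) \left(-10\right)\right) - 347 = \left(-12 - -72 + 6 \left(-4\right) \left(-10\right)\right) - 347 = \left(-12 + 72 + 240\right) - 347 = 300 - 347 = -47$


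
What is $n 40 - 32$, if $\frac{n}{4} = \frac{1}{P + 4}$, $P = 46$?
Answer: $- \frac{144}{5} \approx -28.8$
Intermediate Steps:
$n = \frac{2}{25}$ ($n = \frac{4}{46 + 4} = \frac{4}{50} = 4 \cdot \frac{1}{50} = \frac{2}{25} \approx 0.08$)
$n 40 - 32 = \frac{2}{25} \cdot 40 - 32 = \frac{16}{5} - 32 = - \frac{144}{5}$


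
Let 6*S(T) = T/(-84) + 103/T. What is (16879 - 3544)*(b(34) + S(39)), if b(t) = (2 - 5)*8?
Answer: -98343085/312 ≈ -3.1520e+5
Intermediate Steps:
b(t) = -24 (b(t) = -3*8 = -24)
S(T) = -T/504 + 103/(6*T) (S(T) = (T/(-84) + 103/T)/6 = (T*(-1/84) + 103/T)/6 = (-T/84 + 103/T)/6 = (103/T - T/84)/6 = -T/504 + 103/(6*T))
(16879 - 3544)*(b(34) + S(39)) = (16879 - 3544)*(-24 + (1/504)*(8652 - 1*39²)/39) = 13335*(-24 + (1/504)*(1/39)*(8652 - 1*1521)) = 13335*(-24 + (1/504)*(1/39)*(8652 - 1521)) = 13335*(-24 + (1/504)*(1/39)*7131) = 13335*(-24 + 2377/6552) = 13335*(-154871/6552) = -98343085/312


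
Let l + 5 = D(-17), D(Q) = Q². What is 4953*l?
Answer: 1406652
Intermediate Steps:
l = 284 (l = -5 + (-17)² = -5 + 289 = 284)
4953*l = 4953*284 = 1406652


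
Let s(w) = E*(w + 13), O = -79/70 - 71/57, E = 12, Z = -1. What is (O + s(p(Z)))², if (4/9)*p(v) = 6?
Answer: 1585954866409/15920100 ≈ 99620.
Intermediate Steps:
p(v) = 27/2 (p(v) = (9/4)*6 = 27/2)
O = -9473/3990 (O = -79*1/70 - 71*1/57 = -79/70 - 71/57 = -9473/3990 ≈ -2.3742)
s(w) = 156 + 12*w (s(w) = 12*(w + 13) = 12*(13 + w) = 156 + 12*w)
(O + s(p(Z)))² = (-9473/3990 + (156 + 12*(27/2)))² = (-9473/3990 + (156 + 162))² = (-9473/3990 + 318)² = (1259347/3990)² = 1585954866409/15920100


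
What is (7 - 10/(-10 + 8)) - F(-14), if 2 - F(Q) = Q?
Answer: -4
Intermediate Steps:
F(Q) = 2 - Q
(7 - 10/(-10 + 8)) - F(-14) = (7 - 10/(-10 + 8)) - (2 - 1*(-14)) = (7 - 10/(-2)) - (2 + 14) = (7 - 10*(-1/2)) - 1*16 = (7 + 5) - 16 = 12 - 16 = -4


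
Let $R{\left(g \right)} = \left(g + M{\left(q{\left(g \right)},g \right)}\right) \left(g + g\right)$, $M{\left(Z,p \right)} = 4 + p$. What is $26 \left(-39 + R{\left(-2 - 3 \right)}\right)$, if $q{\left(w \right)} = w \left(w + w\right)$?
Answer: $546$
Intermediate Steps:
$q{\left(w \right)} = 2 w^{2}$ ($q{\left(w \right)} = w 2 w = 2 w^{2}$)
$R{\left(g \right)} = 2 g \left(4 + 2 g\right)$ ($R{\left(g \right)} = \left(g + \left(4 + g\right)\right) \left(g + g\right) = \left(4 + 2 g\right) 2 g = 2 g \left(4 + 2 g\right)$)
$26 \left(-39 + R{\left(-2 - 3 \right)}\right) = 26 \left(-39 + 4 \left(-2 - 3\right) \left(2 - 5\right)\right) = 26 \left(-39 + 4 \left(-5\right) \left(2 - 5\right)\right) = 26 \left(-39 + 4 \left(-5\right) \left(-3\right)\right) = 26 \left(-39 + 60\right) = 26 \cdot 21 = 546$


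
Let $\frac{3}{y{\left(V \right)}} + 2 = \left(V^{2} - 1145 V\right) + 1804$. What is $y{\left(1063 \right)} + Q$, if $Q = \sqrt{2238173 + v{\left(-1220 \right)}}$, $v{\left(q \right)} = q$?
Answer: $- \frac{3}{85364} + \sqrt{2236953} \approx 1495.6$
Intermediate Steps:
$Q = \sqrt{2236953}$ ($Q = \sqrt{2238173 - 1220} = \sqrt{2236953} \approx 1495.6$)
$y{\left(V \right)} = \frac{3}{1802 + V^{2} - 1145 V}$ ($y{\left(V \right)} = \frac{3}{-2 + \left(\left(V^{2} - 1145 V\right) + 1804\right)} = \frac{3}{-2 + \left(1804 + V^{2} - 1145 V\right)} = \frac{3}{1802 + V^{2} - 1145 V}$)
$y{\left(1063 \right)} + Q = \frac{3}{1802 + 1063^{2} - 1217135} + \sqrt{2236953} = \frac{3}{1802 + 1129969 - 1217135} + \sqrt{2236953} = \frac{3}{-85364} + \sqrt{2236953} = 3 \left(- \frac{1}{85364}\right) + \sqrt{2236953} = - \frac{3}{85364} + \sqrt{2236953}$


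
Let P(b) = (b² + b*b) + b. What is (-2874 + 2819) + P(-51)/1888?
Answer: -98689/1888 ≈ -52.272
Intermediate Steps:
P(b) = b + 2*b² (P(b) = (b² + b²) + b = 2*b² + b = b + 2*b²)
(-2874 + 2819) + P(-51)/1888 = (-2874 + 2819) - 51*(1 + 2*(-51))/1888 = -55 - 51*(1 - 102)*(1/1888) = -55 - 51*(-101)*(1/1888) = -55 + 5151*(1/1888) = -55 + 5151/1888 = -98689/1888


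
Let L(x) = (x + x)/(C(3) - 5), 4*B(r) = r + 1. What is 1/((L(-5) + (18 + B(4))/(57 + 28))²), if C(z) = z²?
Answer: 115600/597529 ≈ 0.19346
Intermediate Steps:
B(r) = ¼ + r/4 (B(r) = (r + 1)/4 = (1 + r)/4 = ¼ + r/4)
L(x) = x/2 (L(x) = (x + x)/(3² - 5) = (2*x)/(9 - 5) = (2*x)/4 = (2*x)*(¼) = x/2)
1/((L(-5) + (18 + B(4))/(57 + 28))²) = 1/(((½)*(-5) + (18 + (¼ + (¼)*4))/(57 + 28))²) = 1/((-5/2 + (18 + (¼ + 1))/85)²) = 1/((-5/2 + (18 + 5/4)*(1/85))²) = 1/((-5/2 + (77/4)*(1/85))²) = 1/((-5/2 + 77/340)²) = 1/((-773/340)²) = 1/(597529/115600) = 115600/597529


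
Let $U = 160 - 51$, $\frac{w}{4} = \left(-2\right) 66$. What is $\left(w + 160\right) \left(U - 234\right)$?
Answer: $46000$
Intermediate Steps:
$w = -528$ ($w = 4 \left(\left(-2\right) 66\right) = 4 \left(-132\right) = -528$)
$U = 109$
$\left(w + 160\right) \left(U - 234\right) = \left(-528 + 160\right) \left(109 - 234\right) = - 368 \left(109 - 234\right) = \left(-368\right) \left(-125\right) = 46000$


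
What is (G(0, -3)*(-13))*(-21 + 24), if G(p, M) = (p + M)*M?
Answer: -351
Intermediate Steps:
G(p, M) = M*(M + p) (G(p, M) = (M + p)*M = M*(M + p))
(G(0, -3)*(-13))*(-21 + 24) = (-3*(-3 + 0)*(-13))*(-21 + 24) = (-3*(-3)*(-13))*3 = (9*(-13))*3 = -117*3 = -351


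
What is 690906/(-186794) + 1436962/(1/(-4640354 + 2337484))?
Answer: -309063438590098633/93397 ≈ -3.3091e+12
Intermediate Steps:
690906/(-186794) + 1436962/(1/(-4640354 + 2337484)) = 690906*(-1/186794) + 1436962/(1/(-2302870)) = -345453/93397 + 1436962/(-1/2302870) = -345453/93397 + 1436962*(-2302870) = -345453/93397 - 3309136680940 = -309063438590098633/93397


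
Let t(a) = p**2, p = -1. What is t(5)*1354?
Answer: 1354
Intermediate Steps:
t(a) = 1 (t(a) = (-1)**2 = 1)
t(5)*1354 = 1*1354 = 1354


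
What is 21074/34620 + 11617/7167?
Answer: 92202983/41353590 ≈ 2.2296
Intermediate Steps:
21074/34620 + 11617/7167 = 21074*(1/34620) + 11617*(1/7167) = 10537/17310 + 11617/7167 = 92202983/41353590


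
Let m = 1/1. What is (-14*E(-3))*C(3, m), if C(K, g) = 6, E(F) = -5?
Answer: 420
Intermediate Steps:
m = 1
(-14*E(-3))*C(3, m) = -14*(-5)*6 = 70*6 = 420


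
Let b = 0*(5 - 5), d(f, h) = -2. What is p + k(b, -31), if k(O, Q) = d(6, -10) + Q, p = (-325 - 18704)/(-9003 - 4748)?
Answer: -434754/13751 ≈ -31.616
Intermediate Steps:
p = 19029/13751 (p = -19029/(-13751) = -19029*(-1/13751) = 19029/13751 ≈ 1.3838)
b = 0 (b = 0*0 = 0)
k(O, Q) = -2 + Q
p + k(b, -31) = 19029/13751 + (-2 - 31) = 19029/13751 - 33 = -434754/13751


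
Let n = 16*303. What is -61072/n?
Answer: -3817/303 ≈ -12.597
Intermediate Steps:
n = 4848
-61072/n = -61072/4848 = -61072*1/4848 = -3817/303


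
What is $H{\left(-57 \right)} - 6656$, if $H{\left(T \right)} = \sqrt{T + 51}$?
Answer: $-6656 + i \sqrt{6} \approx -6656.0 + 2.4495 i$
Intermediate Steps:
$H{\left(T \right)} = \sqrt{51 + T}$
$H{\left(-57 \right)} - 6656 = \sqrt{51 - 57} - 6656 = \sqrt{-6} - 6656 = i \sqrt{6} - 6656 = -6656 + i \sqrt{6}$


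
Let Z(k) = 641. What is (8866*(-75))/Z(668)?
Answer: -664950/641 ≈ -1037.4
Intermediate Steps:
(8866*(-75))/Z(668) = (8866*(-75))/641 = -664950*1/641 = -664950/641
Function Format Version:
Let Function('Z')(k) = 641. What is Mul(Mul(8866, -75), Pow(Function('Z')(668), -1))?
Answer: Rational(-664950, 641) ≈ -1037.4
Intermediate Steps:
Mul(Mul(8866, -75), Pow(Function('Z')(668), -1)) = Mul(Mul(8866, -75), Pow(641, -1)) = Mul(-664950, Rational(1, 641)) = Rational(-664950, 641)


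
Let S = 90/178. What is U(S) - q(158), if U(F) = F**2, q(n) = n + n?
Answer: -2501011/7921 ≈ -315.74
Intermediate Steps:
q(n) = 2*n
S = 45/89 (S = 90*(1/178) = 45/89 ≈ 0.50562)
U(S) - q(158) = (45/89)**2 - 2*158 = 2025/7921 - 1*316 = 2025/7921 - 316 = -2501011/7921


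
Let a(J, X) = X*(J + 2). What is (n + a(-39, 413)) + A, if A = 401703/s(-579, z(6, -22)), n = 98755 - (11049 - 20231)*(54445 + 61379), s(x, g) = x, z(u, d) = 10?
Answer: 205270698405/193 ≈ 1.0636e+9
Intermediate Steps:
a(J, X) = X*(2 + J)
n = 1063594723 (n = 98755 - (-9182)*115824 = 98755 - 1*(-1063495968) = 98755 + 1063495968 = 1063594723)
A = -133901/193 (A = 401703/(-579) = 401703*(-1/579) = -133901/193 ≈ -693.79)
(n + a(-39, 413)) + A = (1063594723 + 413*(2 - 39)) - 133901/193 = (1063594723 + 413*(-37)) - 133901/193 = (1063594723 - 15281) - 133901/193 = 1063579442 - 133901/193 = 205270698405/193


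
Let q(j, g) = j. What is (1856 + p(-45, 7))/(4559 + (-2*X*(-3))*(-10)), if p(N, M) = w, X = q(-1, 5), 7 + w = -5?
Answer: 1844/4619 ≈ 0.39922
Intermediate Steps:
w = -12 (w = -7 - 5 = -12)
X = -1
p(N, M) = -12
(1856 + p(-45, 7))/(4559 + (-2*X*(-3))*(-10)) = (1856 - 12)/(4559 + (-2*(-1)*(-3))*(-10)) = 1844/(4559 + (2*(-3))*(-10)) = 1844/(4559 - 6*(-10)) = 1844/(4559 + 60) = 1844/4619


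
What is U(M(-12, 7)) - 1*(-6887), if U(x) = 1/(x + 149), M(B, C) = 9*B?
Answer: 282368/41 ≈ 6887.0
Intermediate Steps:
U(x) = 1/(149 + x)
U(M(-12, 7)) - 1*(-6887) = 1/(149 + 9*(-12)) - 1*(-6887) = 1/(149 - 108) + 6887 = 1/41 + 6887 = 282368/41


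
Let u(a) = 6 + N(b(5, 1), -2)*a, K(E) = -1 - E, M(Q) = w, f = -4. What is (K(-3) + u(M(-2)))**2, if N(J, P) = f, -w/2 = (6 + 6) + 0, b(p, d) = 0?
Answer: 10816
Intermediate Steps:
w = -24 (w = -2*((6 + 6) + 0) = -2*(12 + 0) = -2*12 = -24)
N(J, P) = -4
M(Q) = -24
u(a) = 6 - 4*a
(K(-3) + u(M(-2)))**2 = ((-1 - 1*(-3)) + (6 - 4*(-24)))**2 = ((-1 + 3) + (6 + 96))**2 = (2 + 102)**2 = 104**2 = 10816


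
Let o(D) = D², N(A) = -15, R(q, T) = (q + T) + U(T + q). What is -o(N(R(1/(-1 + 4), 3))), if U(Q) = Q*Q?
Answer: -225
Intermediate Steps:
U(Q) = Q²
R(q, T) = T + q + (T + q)² (R(q, T) = (q + T) + (T + q)² = (T + q) + (T + q)² = T + q + (T + q)²)
-o(N(R(1/(-1 + 4), 3))) = -1*(-15)² = -1*225 = -225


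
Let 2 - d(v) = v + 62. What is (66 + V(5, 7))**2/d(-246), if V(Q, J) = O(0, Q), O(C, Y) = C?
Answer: 726/31 ≈ 23.419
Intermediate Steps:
V(Q, J) = 0
d(v) = -60 - v (d(v) = 2 - (v + 62) = 2 - (62 + v) = 2 + (-62 - v) = -60 - v)
(66 + V(5, 7))**2/d(-246) = (66 + 0)**2/(-60 - 1*(-246)) = 66**2/(-60 + 246) = 4356/186 = 4356*(1/186) = 726/31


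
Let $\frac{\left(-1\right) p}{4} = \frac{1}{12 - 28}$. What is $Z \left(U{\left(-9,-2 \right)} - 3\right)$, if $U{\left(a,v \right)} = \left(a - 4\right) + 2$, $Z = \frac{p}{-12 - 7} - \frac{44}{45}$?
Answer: $\frac{23723}{1710} \approx 13.873$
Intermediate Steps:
$p = \frac{1}{4}$ ($p = - \frac{4}{12 - 28} = - \frac{4}{-16} = \left(-4\right) \left(- \frac{1}{16}\right) = \frac{1}{4} \approx 0.25$)
$Z = - \frac{3389}{3420}$ ($Z = \frac{1}{4 \left(-12 - 7\right)} - \frac{44}{45} = \frac{1}{4 \left(-19\right)} - \frac{44}{45} = \frac{1}{4} \left(- \frac{1}{19}\right) - \frac{44}{45} = - \frac{1}{76} - \frac{44}{45} = - \frac{3389}{3420} \approx -0.99094$)
$U{\left(a,v \right)} = -2 + a$ ($U{\left(a,v \right)} = \left(-4 + a\right) + 2 = -2 + a$)
$Z \left(U{\left(-9,-2 \right)} - 3\right) = - \frac{3389 \left(\left(-2 - 9\right) - 3\right)}{3420} = - \frac{3389 \left(-11 - 3\right)}{3420} = \left(- \frac{3389}{3420}\right) \left(-14\right) = \frac{23723}{1710}$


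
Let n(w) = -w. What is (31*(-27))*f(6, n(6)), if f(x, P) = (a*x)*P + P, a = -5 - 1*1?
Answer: -175770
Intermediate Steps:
a = -6 (a = -5 - 1 = -6)
f(x, P) = P - 6*P*x (f(x, P) = (-6*x)*P + P = -6*P*x + P = P - 6*P*x)
(31*(-27))*f(6, n(6)) = (31*(-27))*((-1*6)*(1 - 6*6)) = -(-5022)*(1 - 36) = -(-5022)*(-35) = -837*210 = -175770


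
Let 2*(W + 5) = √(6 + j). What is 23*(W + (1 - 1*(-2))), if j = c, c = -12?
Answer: -46 + 23*I*√6/2 ≈ -46.0 + 28.169*I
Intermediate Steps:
j = -12
W = -5 + I*√6/2 (W = -5 + √(6 - 12)/2 = -5 + √(-6)/2 = -5 + (I*√6)/2 = -5 + I*√6/2 ≈ -5.0 + 1.2247*I)
23*(W + (1 - 1*(-2))) = 23*((-5 + I*√6/2) + (1 - 1*(-2))) = 23*((-5 + I*√6/2) + (1 + 2)) = 23*((-5 + I*√6/2) + 3) = 23*(-2 + I*√6/2) = -46 + 23*I*√6/2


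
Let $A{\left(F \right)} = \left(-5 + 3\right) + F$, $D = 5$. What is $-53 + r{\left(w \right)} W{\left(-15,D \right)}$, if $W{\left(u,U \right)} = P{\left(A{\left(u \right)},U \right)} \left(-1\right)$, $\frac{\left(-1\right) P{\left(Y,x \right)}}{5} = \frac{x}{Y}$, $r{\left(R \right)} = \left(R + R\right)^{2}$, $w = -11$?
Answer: $- \frac{13001}{17} \approx -764.76$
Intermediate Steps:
$r{\left(R \right)} = 4 R^{2}$ ($r{\left(R \right)} = \left(2 R\right)^{2} = 4 R^{2}$)
$A{\left(F \right)} = -2 + F$
$P{\left(Y,x \right)} = - \frac{5 x}{Y}$ ($P{\left(Y,x \right)} = - 5 \frac{x}{Y} = - \frac{5 x}{Y}$)
$W{\left(u,U \right)} = \frac{5 U}{-2 + u}$ ($W{\left(u,U \right)} = - \frac{5 U}{-2 + u} \left(-1\right) = \frac{5 U}{-2 + u}$)
$-53 + r{\left(w \right)} W{\left(-15,D \right)} = -53 + 4 \left(-11\right)^{2} \cdot 5 \cdot 5 \frac{1}{-2 - 15} = -53 + 4 \cdot 121 \cdot 5 \cdot 5 \frac{1}{-17} = -53 + 484 \cdot 5 \cdot 5 \left(- \frac{1}{17}\right) = -53 + 484 \left(- \frac{25}{17}\right) = -53 - \frac{12100}{17} = - \frac{13001}{17}$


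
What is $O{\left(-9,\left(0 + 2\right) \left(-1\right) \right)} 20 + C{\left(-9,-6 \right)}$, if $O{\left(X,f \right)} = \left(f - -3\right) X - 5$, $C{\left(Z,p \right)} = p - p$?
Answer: $-280$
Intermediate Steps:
$C{\left(Z,p \right)} = 0$
$O{\left(X,f \right)} = -5 + X \left(3 + f\right)$ ($O{\left(X,f \right)} = \left(f + 3\right) X - 5 = \left(3 + f\right) X - 5 = X \left(3 + f\right) - 5 = -5 + X \left(3 + f\right)$)
$O{\left(-9,\left(0 + 2\right) \left(-1\right) \right)} 20 + C{\left(-9,-6 \right)} = \left(-5 + 3 \left(-9\right) - 9 \left(0 + 2\right) \left(-1\right)\right) 20 + 0 = \left(-5 - 27 - 9 \cdot 2 \left(-1\right)\right) 20 + 0 = \left(-5 - 27 - -18\right) 20 + 0 = \left(-5 - 27 + 18\right) 20 + 0 = \left(-14\right) 20 + 0 = -280 + 0 = -280$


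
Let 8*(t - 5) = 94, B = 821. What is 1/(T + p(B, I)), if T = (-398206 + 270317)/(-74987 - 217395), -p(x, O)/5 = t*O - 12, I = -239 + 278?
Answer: -584764/1874643797 ≈ -0.00031193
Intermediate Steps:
t = 67/4 (t = 5 + (⅛)*94 = 5 + 47/4 = 67/4 ≈ 16.750)
I = 39
p(x, O) = 60 - 335*O/4 (p(x, O) = -5*(67*O/4 - 12) = -5*(-12 + 67*O/4) = 60 - 335*O/4)
T = 127889/292382 (T = -127889/(-292382) = -127889*(-1/292382) = 127889/292382 ≈ 0.43740)
1/(T + p(B, I)) = 1/(127889/292382 + (60 - 335/4*39)) = 1/(127889/292382 + (60 - 13065/4)) = 1/(127889/292382 - 12825/4) = 1/(-1874643797/584764) = -584764/1874643797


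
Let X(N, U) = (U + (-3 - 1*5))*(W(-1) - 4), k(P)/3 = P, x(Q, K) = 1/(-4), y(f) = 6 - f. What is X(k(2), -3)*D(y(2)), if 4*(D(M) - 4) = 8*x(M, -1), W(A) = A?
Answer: 385/2 ≈ 192.50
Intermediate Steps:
x(Q, K) = -1/4
k(P) = 3*P
X(N, U) = 40 - 5*U (X(N, U) = (U + (-3 - 1*5))*(-1 - 4) = (U + (-3 - 5))*(-5) = (U - 8)*(-5) = (-8 + U)*(-5) = 40 - 5*U)
D(M) = 7/2 (D(M) = 4 + (8*(-1/4))/4 = 4 + (1/4)*(-2) = 4 - 1/2 = 7/2)
X(k(2), -3)*D(y(2)) = (40 - 5*(-3))*(7/2) = (40 + 15)*(7/2) = 55*(7/2) = 385/2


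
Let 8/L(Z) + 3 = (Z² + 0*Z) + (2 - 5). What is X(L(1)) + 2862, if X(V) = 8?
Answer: 2870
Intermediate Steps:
L(Z) = 8/(-6 + Z²) (L(Z) = 8/(-3 + ((Z² + 0*Z) + (2 - 5))) = 8/(-3 + ((Z² + 0) - 3)) = 8/(-3 + (Z² - 3)) = 8/(-3 + (-3 + Z²)) = 8/(-6 + Z²))
X(L(1)) + 2862 = 8 + 2862 = 2870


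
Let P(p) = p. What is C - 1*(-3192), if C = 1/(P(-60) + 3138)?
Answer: 9824977/3078 ≈ 3192.0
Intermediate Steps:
C = 1/3078 (C = 1/(-60 + 3138) = 1/3078 ≈ 0.00032489)
C - 1*(-3192) = 1/3078 - 1*(-3192) = 1/3078 + 3192 = 9824977/3078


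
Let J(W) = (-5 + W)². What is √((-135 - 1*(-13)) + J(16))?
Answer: I ≈ 1.0*I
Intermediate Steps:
√((-135 - 1*(-13)) + J(16)) = √((-135 - 1*(-13)) + (-5 + 16)²) = √((-135 + 13) + 11²) = √(-122 + 121) = √(-1) = I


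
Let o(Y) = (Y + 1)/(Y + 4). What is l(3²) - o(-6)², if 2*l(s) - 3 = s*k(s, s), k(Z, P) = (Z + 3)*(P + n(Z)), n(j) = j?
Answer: 3869/4 ≈ 967.25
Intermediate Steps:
o(Y) = (1 + Y)/(4 + Y)
k(Z, P) = (3 + Z)*(P + Z) (k(Z, P) = (Z + 3)*(P + Z) = (3 + Z)*(P + Z))
l(s) = 3/2 + s*(2*s² + 6*s)/2 (l(s) = 3/2 + (s*(s² + 3*s + 3*s + s*s))/2 = 3/2 + (s*(s² + 3*s + 3*s + s²))/2 = 3/2 + (s*(2*s² + 6*s))/2 = 3/2 + s*(2*s² + 6*s)/2)
l(3²) - o(-6)² = (3/2 + (3²)²*(3 + 3²)) - ((1 - 6)/(4 - 6))² = (3/2 + 9²*(3 + 9)) - (-5/(-2))² = (3/2 + 81*12) - (-½*(-5))² = (3/2 + 972) - (5/2)² = 1947/2 - 1*25/4 = 1947/2 - 25/4 = 3869/4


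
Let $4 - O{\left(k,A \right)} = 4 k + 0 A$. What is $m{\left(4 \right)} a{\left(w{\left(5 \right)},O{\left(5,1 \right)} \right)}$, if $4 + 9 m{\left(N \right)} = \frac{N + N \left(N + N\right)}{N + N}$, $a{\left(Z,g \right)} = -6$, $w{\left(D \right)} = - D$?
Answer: $- \frac{1}{3} \approx -0.33333$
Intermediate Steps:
$O{\left(k,A \right)} = 4 - 4 k$ ($O{\left(k,A \right)} = 4 - \left(4 k + 0 A\right) = 4 - \left(4 k + 0\right) = 4 - 4 k$)
$m{\left(N \right)} = - \frac{4}{9} + \frac{N + 2 N^{2}}{18 N}$ ($m{\left(N \right)} = - \frac{4}{9} + \frac{\left(N + N \left(N + N\right)\right) \frac{1}{N + N}}{9} = - \frac{4}{9} + \frac{\left(N + N 2 N\right) \frac{1}{2 N}}{9} = - \frac{4}{9} + \frac{\left(N + 2 N^{2}\right) \frac{1}{2 N}}{9} = - \frac{4}{9} + \frac{\frac{1}{2} \frac{1}{N} \left(N + 2 N^{2}\right)}{9} = - \frac{4}{9} + \frac{N + 2 N^{2}}{18 N}$)
$m{\left(4 \right)} a{\left(w{\left(5 \right)},O{\left(5,1 \right)} \right)} = \left(- \frac{7}{18} + \frac{1}{9} \cdot 4\right) \left(-6\right) = \left(- \frac{7}{18} + \frac{4}{9}\right) \left(-6\right) = \frac{1}{18} \left(-6\right) = - \frac{1}{3}$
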